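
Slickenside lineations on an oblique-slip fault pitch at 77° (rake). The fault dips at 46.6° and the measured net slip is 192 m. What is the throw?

136 m

dip-slip = net slip × sin(rake) = 192 m × sin(77°) = 187.1 m
throw = dip-slip × sin(dip) = 187.1 × sin(46.6°) = 136 m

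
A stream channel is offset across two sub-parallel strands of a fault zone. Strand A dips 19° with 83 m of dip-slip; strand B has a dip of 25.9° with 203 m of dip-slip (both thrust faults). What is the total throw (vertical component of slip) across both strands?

116 m

throw_A = 83 × sin(19°) = 27.02 m
throw_B = 203 × sin(25.9°) = 88.67 m
total = 27.02 + 88.67 = 116 m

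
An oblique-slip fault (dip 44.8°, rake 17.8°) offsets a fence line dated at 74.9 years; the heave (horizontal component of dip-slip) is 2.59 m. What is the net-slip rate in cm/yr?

dip-slip = heave / cos(dip) = 2.59 / cos(44.8°) = 3.650 m
net slip = dip-slip / sin(rake) = 3.650 / sin(17.8°) = 11.94 m
rate = 11.94 m / 74.9 years = 0.159 m/yr = 15.9 cm/yr

15.9 cm/yr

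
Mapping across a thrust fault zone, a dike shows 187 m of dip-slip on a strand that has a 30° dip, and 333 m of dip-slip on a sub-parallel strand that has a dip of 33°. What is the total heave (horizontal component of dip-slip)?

heave_A = 187 × cos(30°) = 161.9 m
heave_B = 333 × cos(33°) = 279.3 m
total = 161.9 + 279.3 = 441 m

441 m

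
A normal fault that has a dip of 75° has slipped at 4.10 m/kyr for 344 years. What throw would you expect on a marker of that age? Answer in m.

dip-slip = rate × time = 4.10 m/kyr × 344 years = 1.410 m
throw = dip-slip × sin(dip) = 1.410 × sin(75°) = 1.36 m

1.36 m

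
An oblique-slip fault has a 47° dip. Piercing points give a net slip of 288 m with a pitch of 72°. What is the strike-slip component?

strike-slip = net slip × cos(rake) = 288 m × cos(72°) = 89 m

89 m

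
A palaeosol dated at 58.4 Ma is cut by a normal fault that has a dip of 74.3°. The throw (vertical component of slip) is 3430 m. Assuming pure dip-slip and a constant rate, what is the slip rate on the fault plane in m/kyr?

0.0610 m/kyr

dip-slip = throw / sin(dip) = 3430 m / sin(74.3°) = 3563 m
rate = 3563 m / 58.4 Ma = 0.0000610 m/yr = 0.0610 m/kyr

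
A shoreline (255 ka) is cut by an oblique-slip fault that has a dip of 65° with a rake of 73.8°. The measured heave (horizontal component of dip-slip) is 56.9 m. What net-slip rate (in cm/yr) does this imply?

dip-slip = heave / cos(dip) = 56.9 / cos(65°) = 134.6 m
net slip = dip-slip / sin(rake) = 134.6 / sin(73.8°) = 140.2 m
rate = 140.2 m / 255 ka = 0.000550 m/yr = 0.0550 cm/yr

0.0550 cm/yr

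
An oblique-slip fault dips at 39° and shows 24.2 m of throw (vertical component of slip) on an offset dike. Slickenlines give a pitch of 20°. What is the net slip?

dip-slip = throw / sin(dip) = 24.2 / sin(39°) = 38.45 m
net slip = dip-slip / sin(rake) = 38.45 / sin(20°) = 112 m

112 m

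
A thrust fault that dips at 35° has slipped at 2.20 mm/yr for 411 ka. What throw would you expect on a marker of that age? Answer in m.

dip-slip = rate × time = 2.20 mm/yr × 411 ka = 904.2 m
throw = dip-slip × sin(dip) = 904.2 × sin(35°) = 519 m

519 m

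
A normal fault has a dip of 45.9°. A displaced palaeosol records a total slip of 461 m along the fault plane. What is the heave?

321 m

heave = dip-slip × cos(dip) = 461 m × cos(45.9°) = 321 m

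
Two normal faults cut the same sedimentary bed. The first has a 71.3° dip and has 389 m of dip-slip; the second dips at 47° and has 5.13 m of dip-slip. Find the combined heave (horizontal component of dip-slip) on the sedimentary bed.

128 m

heave_A = 389 × cos(71.3°) = 124.7 m
heave_B = 5.13 × cos(47°) = 3.499 m
total = 124.7 + 3.499 = 128 m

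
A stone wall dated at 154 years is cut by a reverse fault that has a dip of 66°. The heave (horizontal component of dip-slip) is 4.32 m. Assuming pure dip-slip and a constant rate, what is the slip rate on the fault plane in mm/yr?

69 mm/yr

dip-slip = heave / cos(dip) = 4.32 m / cos(66°) = 10.62 m
rate = 10.62 m / 154 years = 0.0690 m/yr = 69 mm/yr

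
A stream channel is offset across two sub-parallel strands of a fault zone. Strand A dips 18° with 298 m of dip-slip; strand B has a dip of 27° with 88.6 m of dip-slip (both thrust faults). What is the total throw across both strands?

132 m

throw_A = 298 × sin(18°) = 92.09 m
throw_B = 88.6 × sin(27°) = 40.22 m
total = 92.09 + 40.22 = 132 m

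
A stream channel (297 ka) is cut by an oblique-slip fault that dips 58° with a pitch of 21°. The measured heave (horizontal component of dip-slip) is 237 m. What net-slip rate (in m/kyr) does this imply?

dip-slip = heave / cos(dip) = 237 / cos(58°) = 447.2 m
net slip = dip-slip / sin(rake) = 447.2 / sin(21°) = 1248 m
rate = 1248 m / 297 ka = 0.00420 m/yr = 4.20 m/kyr

4.20 m/kyr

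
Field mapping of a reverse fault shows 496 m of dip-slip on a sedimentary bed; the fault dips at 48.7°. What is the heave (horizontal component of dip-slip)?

heave = dip-slip × cos(dip) = 496 m × cos(48.7°) = 327 m

327 m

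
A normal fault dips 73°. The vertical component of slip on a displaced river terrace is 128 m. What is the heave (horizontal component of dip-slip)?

heave = throw / tan(dip) = 128 / tan(73°) = 39.1 m

39.1 m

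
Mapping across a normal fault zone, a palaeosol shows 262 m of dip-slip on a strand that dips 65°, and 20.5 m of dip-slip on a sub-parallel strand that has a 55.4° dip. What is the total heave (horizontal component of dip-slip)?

heave_A = 262 × cos(65°) = 110.7 m
heave_B = 20.5 × cos(55.4°) = 11.64 m
total = 110.7 + 11.64 = 122 m

122 m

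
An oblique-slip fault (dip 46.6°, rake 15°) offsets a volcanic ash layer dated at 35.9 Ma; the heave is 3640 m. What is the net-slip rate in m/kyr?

dip-slip = heave / cos(dip) = 3640 / cos(46.6°) = 5298 m
net slip = dip-slip / sin(rake) = 5298 / sin(15°) = 20470 m
rate = 20470 m / 35.9 Ma = 0.000570 m/yr = 0.570 m/kyr

0.570 m/kyr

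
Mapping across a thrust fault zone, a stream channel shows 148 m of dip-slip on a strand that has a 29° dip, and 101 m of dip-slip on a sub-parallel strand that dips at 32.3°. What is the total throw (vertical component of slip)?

throw_A = 148 × sin(29°) = 71.75 m
throw_B = 101 × sin(32.3°) = 53.97 m
total = 71.75 + 53.97 = 126 m

126 m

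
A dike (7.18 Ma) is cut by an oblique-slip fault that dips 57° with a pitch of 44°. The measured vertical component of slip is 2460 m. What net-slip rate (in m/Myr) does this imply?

588 m/Myr

dip-slip = throw / sin(dip) = 2460 / sin(57°) = 2933 m
net slip = dip-slip / sin(rake) = 2933 / sin(44°) = 4223 m
rate = 4223 m / 7.18 Ma = 0.000588 m/yr = 588 m/Myr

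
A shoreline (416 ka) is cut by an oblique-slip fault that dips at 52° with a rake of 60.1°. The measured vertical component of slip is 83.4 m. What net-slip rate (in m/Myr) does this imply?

293 m/Myr

dip-slip = throw / sin(dip) = 83.4 / sin(52°) = 105.8 m
net slip = dip-slip / sin(rake) = 105.8 / sin(60.1°) = 122.1 m
rate = 122.1 m / 416 ka = 0.000293 m/yr = 293 m/Myr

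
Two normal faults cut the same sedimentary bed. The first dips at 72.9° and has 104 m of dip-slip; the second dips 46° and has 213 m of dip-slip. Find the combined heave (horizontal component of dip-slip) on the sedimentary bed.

heave_A = 104 × cos(72.9°) = 30.58 m
heave_B = 213 × cos(46°) = 148 m
total = 30.58 + 148 = 179 m

179 m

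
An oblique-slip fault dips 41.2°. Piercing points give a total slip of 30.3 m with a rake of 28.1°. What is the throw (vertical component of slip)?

9.40 m

dip-slip = net slip × sin(rake) = 30.3 m × sin(28.1°) = 14.27 m
throw = dip-slip × sin(dip) = 14.27 × sin(41.2°) = 9.40 m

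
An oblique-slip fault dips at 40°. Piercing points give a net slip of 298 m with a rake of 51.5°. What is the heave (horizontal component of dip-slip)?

179 m

dip-slip = net slip × sin(rake) = 298 m × sin(51.5°) = 233.2 m
heave = dip-slip × cos(dip) = 233.2 × cos(40°) = 179 m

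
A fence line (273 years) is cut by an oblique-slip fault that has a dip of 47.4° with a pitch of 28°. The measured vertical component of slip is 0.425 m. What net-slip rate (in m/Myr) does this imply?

4500 m/Myr

dip-slip = throw / sin(dip) = 0.425 / sin(47.4°) = 0.5774 m
net slip = dip-slip / sin(rake) = 0.5774 / sin(28°) = 1.230 m
rate = 1.230 m / 273 years = 0.00450 m/yr = 4500 m/Myr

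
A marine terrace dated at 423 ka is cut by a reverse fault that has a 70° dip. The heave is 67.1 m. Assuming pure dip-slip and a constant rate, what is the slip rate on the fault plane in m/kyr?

0.464 m/kyr

dip-slip = heave / cos(dip) = 67.1 m / cos(70°) = 196.2 m
rate = 196.2 m / 423 ka = 0.000464 m/yr = 0.464 m/kyr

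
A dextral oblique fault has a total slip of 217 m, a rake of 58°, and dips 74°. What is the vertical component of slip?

177 m

dip-slip = net slip × sin(rake) = 217 m × sin(58°) = 184 m
throw = dip-slip × sin(dip) = 184 × sin(74°) = 177 m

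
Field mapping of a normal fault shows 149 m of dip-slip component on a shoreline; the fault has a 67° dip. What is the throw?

throw = dip-slip × sin(dip) = 149 m × sin(67°) = 137 m

137 m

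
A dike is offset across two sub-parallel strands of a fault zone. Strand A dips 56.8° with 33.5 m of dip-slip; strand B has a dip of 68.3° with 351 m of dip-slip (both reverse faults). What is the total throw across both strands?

354 m

throw_A = 33.5 × sin(56.8°) = 28.03 m
throw_B = 351 × sin(68.3°) = 326.1 m
total = 28.03 + 326.1 = 354 m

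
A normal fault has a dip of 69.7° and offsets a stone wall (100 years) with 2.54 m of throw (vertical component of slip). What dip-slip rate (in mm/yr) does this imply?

27.1 mm/yr

dip-slip = throw / sin(dip) = 2.54 m / sin(69.7°) = 2.708 m
rate = 2.708 m / 100 years = 0.0271 m/yr = 27.1 mm/yr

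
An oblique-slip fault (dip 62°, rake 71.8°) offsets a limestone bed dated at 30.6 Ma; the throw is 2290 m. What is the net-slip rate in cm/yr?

0.00892 cm/yr

dip-slip = throw / sin(dip) = 2290 / sin(62°) = 2594 m
net slip = dip-slip / sin(rake) = 2594 / sin(71.8°) = 2730 m
rate = 2730 m / 30.6 Ma = 0.0000892 m/yr = 0.00892 cm/yr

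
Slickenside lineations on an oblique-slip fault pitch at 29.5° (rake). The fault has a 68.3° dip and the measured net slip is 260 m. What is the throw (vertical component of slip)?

dip-slip = net slip × sin(rake) = 260 m × sin(29.5°) = 128 m
throw = dip-slip × sin(dip) = 128 × sin(68.3°) = 119 m

119 m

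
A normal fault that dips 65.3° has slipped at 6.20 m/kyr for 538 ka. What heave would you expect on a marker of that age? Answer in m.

1390 m

dip-slip = rate × time = 6.20 m/kyr × 538 ka = 3336 m
heave = dip-slip × cos(dip) = 3336 × cos(65.3°) = 1390 m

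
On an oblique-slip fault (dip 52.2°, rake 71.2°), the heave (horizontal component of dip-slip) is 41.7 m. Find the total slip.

71.9 m

dip-slip = heave / cos(dip) = 41.7 / cos(52.2°) = 68.04 m
net slip = dip-slip / sin(rake) = 68.04 / sin(71.2°) = 71.9 m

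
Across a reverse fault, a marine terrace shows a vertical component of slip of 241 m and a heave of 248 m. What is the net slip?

net slip = √(throw² + heave²) = √(241² + 248²) = 346 m

346 m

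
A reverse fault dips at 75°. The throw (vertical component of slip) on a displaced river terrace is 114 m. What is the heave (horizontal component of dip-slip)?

heave = throw / tan(dip) = 114 / tan(75°) = 30.5 m

30.5 m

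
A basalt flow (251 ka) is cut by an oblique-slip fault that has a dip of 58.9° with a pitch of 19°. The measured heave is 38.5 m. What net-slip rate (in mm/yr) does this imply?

0.912 mm/yr

dip-slip = heave / cos(dip) = 38.5 / cos(58.9°) = 74.54 m
net slip = dip-slip / sin(rake) = 74.54 / sin(19°) = 228.9 m
rate = 228.9 m / 251 ka = 0.000912 m/yr = 0.912 mm/yr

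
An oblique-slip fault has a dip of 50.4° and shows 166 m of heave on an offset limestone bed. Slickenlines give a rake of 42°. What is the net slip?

dip-slip = heave / cos(dip) = 166 / cos(50.4°) = 260.4 m
net slip = dip-slip / sin(rake) = 260.4 / sin(42°) = 389 m

389 m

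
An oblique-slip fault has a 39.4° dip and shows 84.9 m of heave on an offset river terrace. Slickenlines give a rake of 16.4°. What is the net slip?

dip-slip = heave / cos(dip) = 84.9 / cos(39.4°) = 109.9 m
net slip = dip-slip / sin(rake) = 109.9 / sin(16.4°) = 389 m

389 m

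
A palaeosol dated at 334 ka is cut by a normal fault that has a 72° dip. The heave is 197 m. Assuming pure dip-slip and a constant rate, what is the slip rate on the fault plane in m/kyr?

1.91 m/kyr

dip-slip = heave / cos(dip) = 197 m / cos(72°) = 637.5 m
rate = 637.5 m / 334 ka = 0.00191 m/yr = 1.91 m/kyr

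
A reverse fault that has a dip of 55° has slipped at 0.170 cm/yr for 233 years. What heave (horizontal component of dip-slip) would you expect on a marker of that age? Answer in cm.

dip-slip = rate × time = 0.170 cm/yr × 233 years = 0.3961 m
heave = dip-slip × cos(dip) = 0.3961 × cos(55°) = 0.227 m = 22.7 cm

22.7 cm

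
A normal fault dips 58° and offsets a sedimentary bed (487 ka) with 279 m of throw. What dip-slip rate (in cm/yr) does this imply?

dip-slip = throw / sin(dip) = 279 m / sin(58°) = 329 m
rate = 329 m / 487 ka = 0.000676 m/yr = 0.0676 cm/yr

0.0676 cm/yr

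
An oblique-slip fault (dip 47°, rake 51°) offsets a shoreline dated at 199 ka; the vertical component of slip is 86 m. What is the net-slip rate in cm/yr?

dip-slip = throw / sin(dip) = 86 / sin(47°) = 117.6 m
net slip = dip-slip / sin(rake) = 117.6 / sin(51°) = 151.3 m
rate = 151.3 m / 199 ka = 0.000760 m/yr = 0.0760 cm/yr

0.0760 cm/yr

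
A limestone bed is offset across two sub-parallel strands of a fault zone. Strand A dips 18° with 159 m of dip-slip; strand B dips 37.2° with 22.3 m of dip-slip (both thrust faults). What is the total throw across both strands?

62.6 m

throw_A = 159 × sin(18°) = 49.13 m
throw_B = 22.3 × sin(37.2°) = 13.48 m
total = 49.13 + 13.48 = 62.6 m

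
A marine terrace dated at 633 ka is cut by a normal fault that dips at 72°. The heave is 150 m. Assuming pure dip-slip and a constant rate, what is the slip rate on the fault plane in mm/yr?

dip-slip = heave / cos(dip) = 150 m / cos(72°) = 485.4 m
rate = 485.4 m / 633 ka = 0.000767 m/yr = 0.767 mm/yr

0.767 mm/yr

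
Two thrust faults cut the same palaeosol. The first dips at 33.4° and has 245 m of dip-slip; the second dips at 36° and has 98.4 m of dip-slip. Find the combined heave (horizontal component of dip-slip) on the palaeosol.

heave_A = 245 × cos(33.4°) = 204.5 m
heave_B = 98.4 × cos(36°) = 79.61 m
total = 204.5 + 79.61 = 284 m

284 m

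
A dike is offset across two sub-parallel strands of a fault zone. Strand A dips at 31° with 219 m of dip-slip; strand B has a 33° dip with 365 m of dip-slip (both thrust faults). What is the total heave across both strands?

494 m

heave_A = 219 × cos(31°) = 187.7 m
heave_B = 365 × cos(33°) = 306.1 m
total = 187.7 + 306.1 = 494 m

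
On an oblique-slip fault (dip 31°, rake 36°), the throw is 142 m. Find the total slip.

469 m

dip-slip = throw / sin(dip) = 142 / sin(31°) = 275.7 m
net slip = dip-slip / sin(rake) = 275.7 / sin(36°) = 469 m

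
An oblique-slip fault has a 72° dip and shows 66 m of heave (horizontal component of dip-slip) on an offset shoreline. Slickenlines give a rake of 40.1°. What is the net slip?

332 m

dip-slip = heave / cos(dip) = 66 / cos(72°) = 213.6 m
net slip = dip-slip / sin(rake) = 213.6 / sin(40.1°) = 332 m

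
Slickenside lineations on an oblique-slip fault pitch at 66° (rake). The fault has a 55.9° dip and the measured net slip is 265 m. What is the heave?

dip-slip = net slip × sin(rake) = 265 m × sin(66°) = 242.1 m
heave = dip-slip × cos(dip) = 242.1 × cos(55.9°) = 136 m

136 m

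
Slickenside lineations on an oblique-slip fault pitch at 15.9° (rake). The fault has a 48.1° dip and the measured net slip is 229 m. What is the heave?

41.9 m

dip-slip = net slip × sin(rake) = 229 m × sin(15.9°) = 62.74 m
heave = dip-slip × cos(dip) = 62.74 × cos(48.1°) = 41.9 m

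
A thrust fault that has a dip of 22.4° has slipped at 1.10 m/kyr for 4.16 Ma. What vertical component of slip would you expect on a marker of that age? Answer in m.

dip-slip = rate × time = 1.10 m/kyr × 4.16 Ma = 4576 m
throw = dip-slip × sin(dip) = 4576 × sin(22.4°) = 1740 m

1740 m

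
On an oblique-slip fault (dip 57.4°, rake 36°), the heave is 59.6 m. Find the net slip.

dip-slip = heave / cos(dip) = 59.6 / cos(57.4°) = 110.6 m
net slip = dip-slip / sin(rake) = 110.6 / sin(36°) = 188 m

188 m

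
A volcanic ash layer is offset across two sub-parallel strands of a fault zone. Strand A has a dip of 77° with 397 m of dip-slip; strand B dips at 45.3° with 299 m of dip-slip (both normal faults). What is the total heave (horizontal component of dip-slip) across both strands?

300 m

heave_A = 397 × cos(77°) = 89.31 m
heave_B = 299 × cos(45.3°) = 210.3 m
total = 89.31 + 210.3 = 300 m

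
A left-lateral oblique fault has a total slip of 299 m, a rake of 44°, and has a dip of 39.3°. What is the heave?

161 m

dip-slip = net slip × sin(rake) = 299 m × sin(44°) = 207.7 m
heave = dip-slip × cos(dip) = 207.7 × cos(39.3°) = 161 m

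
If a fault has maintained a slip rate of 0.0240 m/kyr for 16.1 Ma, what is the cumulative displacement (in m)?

386 m

slip = rate × time = 0.0240 m/kyr × 16.1 Ma = 386 m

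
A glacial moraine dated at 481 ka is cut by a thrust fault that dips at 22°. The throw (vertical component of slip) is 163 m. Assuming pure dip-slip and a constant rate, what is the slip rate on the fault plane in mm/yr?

0.905 mm/yr

dip-slip = throw / sin(dip) = 163 m / sin(22°) = 435.1 m
rate = 435.1 m / 481 ka = 0.000905 m/yr = 0.905 mm/yr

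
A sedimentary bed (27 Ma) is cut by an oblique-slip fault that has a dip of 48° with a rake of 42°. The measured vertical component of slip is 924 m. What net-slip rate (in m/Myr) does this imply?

dip-slip = throw / sin(dip) = 924 / sin(48°) = 1243 m
net slip = dip-slip / sin(rake) = 1243 / sin(42°) = 1858 m
rate = 1858 m / 27 Ma = 0.0000688 m/yr = 68.8 m/Myr

68.8 m/Myr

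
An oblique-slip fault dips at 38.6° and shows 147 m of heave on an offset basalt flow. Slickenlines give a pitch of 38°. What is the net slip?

306 m

dip-slip = heave / cos(dip) = 147 / cos(38.6°) = 188.1 m
net slip = dip-slip / sin(rake) = 188.1 / sin(38°) = 306 m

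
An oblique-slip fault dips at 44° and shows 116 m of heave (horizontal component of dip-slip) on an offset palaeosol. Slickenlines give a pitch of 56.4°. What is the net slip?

dip-slip = heave / cos(dip) = 116 / cos(44°) = 161.3 m
net slip = dip-slip / sin(rake) = 161.3 / sin(56.4°) = 194 m

194 m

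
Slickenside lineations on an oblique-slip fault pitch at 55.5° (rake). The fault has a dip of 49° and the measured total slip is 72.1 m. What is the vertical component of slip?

dip-slip = net slip × sin(rake) = 72.1 m × sin(55.5°) = 59.42 m
throw = dip-slip × sin(dip) = 59.42 × sin(49°) = 44.8 m

44.8 m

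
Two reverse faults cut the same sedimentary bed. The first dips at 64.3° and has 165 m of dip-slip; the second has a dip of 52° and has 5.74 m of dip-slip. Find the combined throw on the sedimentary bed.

153 m

throw_A = 165 × sin(64.3°) = 148.7 m
throw_B = 5.74 × sin(52°) = 4.523 m
total = 148.7 + 4.523 = 153 m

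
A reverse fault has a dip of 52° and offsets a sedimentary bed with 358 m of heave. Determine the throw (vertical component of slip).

458 m

throw = heave × tan(dip) = 358 × tan(52°) = 458 m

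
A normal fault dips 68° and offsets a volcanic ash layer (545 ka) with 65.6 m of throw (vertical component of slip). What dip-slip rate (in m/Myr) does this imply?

dip-slip = throw / sin(dip) = 65.6 m / sin(68°) = 70.75 m
rate = 70.75 m / 545 ka = 0.000130 m/yr = 130 m/Myr

130 m/Myr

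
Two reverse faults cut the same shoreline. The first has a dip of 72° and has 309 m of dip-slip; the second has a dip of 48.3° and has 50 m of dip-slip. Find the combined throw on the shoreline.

throw_A = 309 × sin(72°) = 293.9 m
throw_B = 50 × sin(48.3°) = 37.33 m
total = 293.9 + 37.33 = 331 m

331 m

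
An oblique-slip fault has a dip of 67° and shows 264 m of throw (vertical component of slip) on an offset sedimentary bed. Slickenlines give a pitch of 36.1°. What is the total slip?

487 m

dip-slip = throw / sin(dip) = 264 / sin(67°) = 286.8 m
net slip = dip-slip / sin(rake) = 286.8 / sin(36.1°) = 487 m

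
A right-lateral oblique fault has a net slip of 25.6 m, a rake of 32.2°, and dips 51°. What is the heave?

8.58 m

dip-slip = net slip × sin(rake) = 25.6 m × sin(32.2°) = 13.64 m
heave = dip-slip × cos(dip) = 13.64 × cos(51°) = 8.58 m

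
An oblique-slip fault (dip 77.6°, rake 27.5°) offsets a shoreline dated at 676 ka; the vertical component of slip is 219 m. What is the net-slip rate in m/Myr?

718 m/Myr

dip-slip = throw / sin(dip) = 219 / sin(77.6°) = 224.2 m
net slip = dip-slip / sin(rake) = 224.2 / sin(27.5°) = 485.6 m
rate = 485.6 m / 676 ka = 0.000718 m/yr = 718 m/Myr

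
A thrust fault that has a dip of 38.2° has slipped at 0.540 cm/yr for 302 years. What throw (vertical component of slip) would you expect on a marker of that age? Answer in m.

1.01 m

dip-slip = rate × time = 0.540 cm/yr × 302 years = 1.631 m
throw = dip-slip × sin(dip) = 1.631 × sin(38.2°) = 1.01 m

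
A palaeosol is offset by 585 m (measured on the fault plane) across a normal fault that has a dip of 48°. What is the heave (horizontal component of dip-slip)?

heave = dip-slip × cos(dip) = 585 m × cos(48°) = 391 m

391 m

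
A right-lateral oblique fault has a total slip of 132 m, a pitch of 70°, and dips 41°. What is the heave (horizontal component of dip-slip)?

dip-slip = net slip × sin(rake) = 132 m × sin(70°) = 124 m
heave = dip-slip × cos(dip) = 124 × cos(41°) = 93.6 m

93.6 m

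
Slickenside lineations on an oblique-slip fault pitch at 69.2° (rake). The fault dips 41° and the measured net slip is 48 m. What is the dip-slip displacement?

44.9 m

dip-slip = net slip × sin(rake) = 48 m × sin(69.2°) = 44.9 m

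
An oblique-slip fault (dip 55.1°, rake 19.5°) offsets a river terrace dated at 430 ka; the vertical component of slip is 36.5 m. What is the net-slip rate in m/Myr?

dip-slip = throw / sin(dip) = 36.5 / sin(55.1°) = 44.50 m
net slip = dip-slip / sin(rake) = 44.50 / sin(19.5°) = 133.3 m
rate = 133.3 m / 430 ka = 0.000310 m/yr = 310 m/Myr

310 m/Myr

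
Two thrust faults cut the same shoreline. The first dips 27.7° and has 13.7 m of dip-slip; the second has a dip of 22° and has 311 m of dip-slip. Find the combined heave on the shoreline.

heave_A = 13.7 × cos(27.7°) = 12.13 m
heave_B = 311 × cos(22°) = 288.4 m
total = 12.13 + 288.4 = 300 m

300 m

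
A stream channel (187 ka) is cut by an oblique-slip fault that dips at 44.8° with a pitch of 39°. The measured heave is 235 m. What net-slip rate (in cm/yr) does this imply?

0.281 cm/yr

dip-slip = heave / cos(dip) = 235 / cos(44.8°) = 331.2 m
net slip = dip-slip / sin(rake) = 331.2 / sin(39°) = 526.3 m
rate = 526.3 m / 187 ka = 0.00281 m/yr = 0.281 cm/yr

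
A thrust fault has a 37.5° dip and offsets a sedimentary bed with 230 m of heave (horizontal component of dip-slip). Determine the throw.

throw = heave × tan(dip) = 230 × tan(37.5°) = 176 m

176 m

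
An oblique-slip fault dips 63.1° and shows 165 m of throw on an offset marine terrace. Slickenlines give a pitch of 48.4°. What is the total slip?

dip-slip = throw / sin(dip) = 165 / sin(63.1°) = 185 m
net slip = dip-slip / sin(rake) = 185 / sin(48.4°) = 247 m

247 m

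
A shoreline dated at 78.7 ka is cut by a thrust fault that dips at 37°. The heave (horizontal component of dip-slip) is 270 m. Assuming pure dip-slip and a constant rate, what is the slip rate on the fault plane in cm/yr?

0.430 cm/yr

dip-slip = heave / cos(dip) = 270 m / cos(37°) = 338.1 m
rate = 338.1 m / 78.7 ka = 0.00430 m/yr = 0.430 cm/yr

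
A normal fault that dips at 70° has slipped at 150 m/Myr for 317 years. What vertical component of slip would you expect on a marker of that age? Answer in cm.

dip-slip = rate × time = 150 m/Myr × 317 years = 0.04755 m
throw = dip-slip × sin(dip) = 0.04755 × sin(70°) = 0.0447 m = 4.47 cm

4.47 cm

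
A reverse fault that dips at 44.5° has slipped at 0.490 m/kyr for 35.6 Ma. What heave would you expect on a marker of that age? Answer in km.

dip-slip = rate × time = 0.490 m/kyr × 35.6 Ma = 17440 m
heave = dip-slip × cos(dip) = 17440 × cos(44.5°) = 12400 m = 12.4 km

12.4 km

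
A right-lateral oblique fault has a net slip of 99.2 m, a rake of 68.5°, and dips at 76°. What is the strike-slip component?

strike-slip = net slip × cos(rake) = 99.2 m × cos(68.5°) = 36.4 m

36.4 m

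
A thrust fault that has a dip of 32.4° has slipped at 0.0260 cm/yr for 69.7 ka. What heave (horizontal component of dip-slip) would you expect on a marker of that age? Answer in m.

dip-slip = rate × time = 0.0260 cm/yr × 69.7 ka = 18.12 m
heave = dip-slip × cos(dip) = 18.12 × cos(32.4°) = 15.3 m

15.3 m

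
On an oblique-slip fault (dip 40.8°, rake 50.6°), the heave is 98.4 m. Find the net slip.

168 m

dip-slip = heave / cos(dip) = 98.4 / cos(40.8°) = 130 m
net slip = dip-slip / sin(rake) = 130 / sin(50.6°) = 168 m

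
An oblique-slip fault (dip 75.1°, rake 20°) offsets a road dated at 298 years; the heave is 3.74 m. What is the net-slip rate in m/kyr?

dip-slip = heave / cos(dip) = 3.74 / cos(75.1°) = 14.55 m
net slip = dip-slip / sin(rake) = 14.55 / sin(20°) = 42.53 m
rate = 42.53 m / 298 years = 0.143 m/yr = 143 m/kyr

143 m/kyr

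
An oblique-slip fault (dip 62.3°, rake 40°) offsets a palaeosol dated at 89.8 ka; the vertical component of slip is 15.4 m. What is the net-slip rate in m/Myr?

dip-slip = throw / sin(dip) = 15.4 / sin(62.3°) = 17.39 m
net slip = dip-slip / sin(rake) = 17.39 / sin(40°) = 27.06 m
rate = 27.06 m / 89.8 ka = 0.000301 m/yr = 301 m/Myr

301 m/Myr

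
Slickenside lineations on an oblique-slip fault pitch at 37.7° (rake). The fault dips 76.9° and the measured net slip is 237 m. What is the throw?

141 m

dip-slip = net slip × sin(rake) = 237 m × sin(37.7°) = 144.9 m
throw = dip-slip × sin(dip) = 144.9 × sin(76.9°) = 141 m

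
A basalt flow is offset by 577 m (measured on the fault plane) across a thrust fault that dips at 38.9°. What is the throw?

362 m

throw = dip-slip × sin(dip) = 577 m × sin(38.9°) = 362 m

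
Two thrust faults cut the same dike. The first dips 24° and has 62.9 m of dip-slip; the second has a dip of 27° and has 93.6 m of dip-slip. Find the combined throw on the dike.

throw_A = 62.9 × sin(24°) = 25.58 m
throw_B = 93.6 × sin(27°) = 42.49 m
total = 25.58 + 42.49 = 68.1 m

68.1 m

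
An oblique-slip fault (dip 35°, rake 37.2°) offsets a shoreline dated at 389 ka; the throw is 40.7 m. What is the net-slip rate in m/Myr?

302 m/Myr

dip-slip = throw / sin(dip) = 40.7 / sin(35°) = 70.96 m
net slip = dip-slip / sin(rake) = 70.96 / sin(37.2°) = 117.4 m
rate = 117.4 m / 389 ka = 0.000302 m/yr = 302 m/Myr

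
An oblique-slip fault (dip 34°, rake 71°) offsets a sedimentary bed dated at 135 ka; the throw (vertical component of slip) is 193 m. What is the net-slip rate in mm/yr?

dip-slip = throw / sin(dip) = 193 / sin(34°) = 345.1 m
net slip = dip-slip / sin(rake) = 345.1 / sin(71°) = 365 m
rate = 365 m / 135 ka = 0.00270 m/yr = 2.70 mm/yr

2.70 mm/yr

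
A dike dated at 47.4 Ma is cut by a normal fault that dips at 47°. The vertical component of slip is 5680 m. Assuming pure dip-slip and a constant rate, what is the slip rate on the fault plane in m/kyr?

0.164 m/kyr

dip-slip = throw / sin(dip) = 5680 m / sin(47°) = 7766 m
rate = 7766 m / 47.4 Ma = 0.000164 m/yr = 0.164 m/kyr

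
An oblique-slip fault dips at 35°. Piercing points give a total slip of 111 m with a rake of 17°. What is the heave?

26.6 m

dip-slip = net slip × sin(rake) = 111 m × sin(17°) = 32.45 m
heave = dip-slip × cos(dip) = 32.45 × cos(35°) = 26.6 m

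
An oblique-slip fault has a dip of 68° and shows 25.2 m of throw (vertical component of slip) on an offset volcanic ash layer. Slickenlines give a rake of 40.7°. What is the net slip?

41.7 m

dip-slip = throw / sin(dip) = 25.2 / sin(68°) = 27.18 m
net slip = dip-slip / sin(rake) = 27.18 / sin(40.7°) = 41.7 m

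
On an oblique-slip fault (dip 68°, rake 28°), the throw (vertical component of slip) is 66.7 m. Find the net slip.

153 m

dip-slip = throw / sin(dip) = 66.7 / sin(68°) = 71.94 m
net slip = dip-slip / sin(rake) = 71.94 / sin(28°) = 153 m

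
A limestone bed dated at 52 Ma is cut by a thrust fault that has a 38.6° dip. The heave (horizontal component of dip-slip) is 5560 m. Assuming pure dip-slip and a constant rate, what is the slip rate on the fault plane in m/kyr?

dip-slip = heave / cos(dip) = 5560 m / cos(38.6°) = 7114 m
rate = 7114 m / 52 Ma = 0.000137 m/yr = 0.137 m/kyr

0.137 m/kyr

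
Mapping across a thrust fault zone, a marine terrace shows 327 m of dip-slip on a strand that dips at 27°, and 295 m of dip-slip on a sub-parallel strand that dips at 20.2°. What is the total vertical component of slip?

250 m

throw_A = 327 × sin(27°) = 148.5 m
throw_B = 295 × sin(20.2°) = 101.9 m
total = 148.5 + 101.9 = 250 m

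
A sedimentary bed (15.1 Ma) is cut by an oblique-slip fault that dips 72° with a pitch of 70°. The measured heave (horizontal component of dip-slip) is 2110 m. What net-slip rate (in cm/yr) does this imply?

0.0481 cm/yr

dip-slip = heave / cos(dip) = 2110 / cos(72°) = 6828 m
net slip = dip-slip / sin(rake) = 6828 / sin(70°) = 7266 m
rate = 7266 m / 15.1 Ma = 0.000481 m/yr = 0.0481 cm/yr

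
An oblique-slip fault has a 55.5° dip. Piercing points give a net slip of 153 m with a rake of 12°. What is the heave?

18 m

dip-slip = net slip × sin(rake) = 153 m × sin(12°) = 31.81 m
heave = dip-slip × cos(dip) = 31.81 × cos(55.5°) = 18 m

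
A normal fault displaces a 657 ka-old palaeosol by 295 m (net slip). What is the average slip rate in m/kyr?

rate = 295 m / 657 ka = 0.000449 m/yr = 0.449 m/kyr

0.449 m/kyr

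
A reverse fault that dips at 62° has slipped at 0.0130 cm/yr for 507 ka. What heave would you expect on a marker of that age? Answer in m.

30.9 m

dip-slip = rate × time = 0.0130 cm/yr × 507 ka = 65.91 m
heave = dip-slip × cos(dip) = 65.91 × cos(62°) = 30.9 m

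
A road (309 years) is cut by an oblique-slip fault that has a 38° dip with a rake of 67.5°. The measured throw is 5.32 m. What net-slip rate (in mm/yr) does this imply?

dip-slip = throw / sin(dip) = 5.32 / sin(38°) = 8.641 m
net slip = dip-slip / sin(rake) = 8.641 / sin(67.5°) = 9.353 m
rate = 9.353 m / 309 years = 0.0303 m/yr = 30.3 mm/yr

30.3 mm/yr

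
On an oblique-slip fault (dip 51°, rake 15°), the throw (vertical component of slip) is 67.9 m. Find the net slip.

338 m

dip-slip = throw / sin(dip) = 67.9 / sin(51°) = 87.37 m
net slip = dip-slip / sin(rake) = 87.37 / sin(15°) = 338 m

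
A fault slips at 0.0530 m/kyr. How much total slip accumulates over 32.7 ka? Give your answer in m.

slip = rate × time = 0.0530 m/kyr × 32.7 ka = 1.73 m

1.73 m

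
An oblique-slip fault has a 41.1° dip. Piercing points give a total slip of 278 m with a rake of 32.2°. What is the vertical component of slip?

dip-slip = net slip × sin(rake) = 278 m × sin(32.2°) = 148.1 m
throw = dip-slip × sin(dip) = 148.1 × sin(41.1°) = 97.4 m

97.4 m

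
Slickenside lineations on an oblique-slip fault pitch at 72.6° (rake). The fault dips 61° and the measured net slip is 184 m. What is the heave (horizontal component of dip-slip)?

dip-slip = net slip × sin(rake) = 184 m × sin(72.6°) = 175.6 m
heave = dip-slip × cos(dip) = 175.6 × cos(61°) = 85.1 m

85.1 m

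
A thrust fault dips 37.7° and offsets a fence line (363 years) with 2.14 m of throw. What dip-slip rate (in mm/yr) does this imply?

9.64 mm/yr

dip-slip = throw / sin(dip) = 2.14 m / sin(37.7°) = 3.499 m
rate = 3.499 m / 363 years = 0.00964 m/yr = 9.64 mm/yr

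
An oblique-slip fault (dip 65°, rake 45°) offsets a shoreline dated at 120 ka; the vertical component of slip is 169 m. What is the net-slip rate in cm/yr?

0.220 cm/yr

dip-slip = throw / sin(dip) = 169 / sin(65°) = 186.5 m
net slip = dip-slip / sin(rake) = 186.5 / sin(45°) = 263.7 m
rate = 263.7 m / 120 ka = 0.00220 m/yr = 0.220 cm/yr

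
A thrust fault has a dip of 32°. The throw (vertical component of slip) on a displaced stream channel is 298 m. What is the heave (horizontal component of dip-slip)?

477 m

heave = throw / tan(dip) = 298 / tan(32°) = 477 m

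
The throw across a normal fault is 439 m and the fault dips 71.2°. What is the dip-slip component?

dip-slip = throw / sin(dip) = 439 / sin(71.2°) = 464 m

464 m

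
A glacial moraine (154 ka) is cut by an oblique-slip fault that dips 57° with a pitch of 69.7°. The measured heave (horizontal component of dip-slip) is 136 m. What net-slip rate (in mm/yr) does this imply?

1.73 mm/yr

dip-slip = heave / cos(dip) = 136 / cos(57°) = 249.7 m
net slip = dip-slip / sin(rake) = 249.7 / sin(69.7°) = 266.2 m
rate = 266.2 m / 154 ka = 0.00173 m/yr = 1.73 mm/yr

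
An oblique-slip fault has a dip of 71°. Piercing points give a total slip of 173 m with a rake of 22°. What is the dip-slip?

dip-slip = net slip × sin(rake) = 173 m × sin(22°) = 64.8 m

64.8 m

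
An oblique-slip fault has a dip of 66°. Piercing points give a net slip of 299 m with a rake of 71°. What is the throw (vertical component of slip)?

dip-slip = net slip × sin(rake) = 299 m × sin(71°) = 282.7 m
throw = dip-slip × sin(dip) = 282.7 × sin(66°) = 258 m

258 m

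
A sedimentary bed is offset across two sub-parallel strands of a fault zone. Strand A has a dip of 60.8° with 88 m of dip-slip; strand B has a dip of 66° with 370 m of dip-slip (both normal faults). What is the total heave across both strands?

heave_A = 88 × cos(60.8°) = 42.93 m
heave_B = 370 × cos(66°) = 150.5 m
total = 42.93 + 150.5 = 193 m

193 m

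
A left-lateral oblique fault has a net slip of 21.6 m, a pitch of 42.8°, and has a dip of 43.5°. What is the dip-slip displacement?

dip-slip = net slip × sin(rake) = 21.6 m × sin(42.8°) = 14.7 m

14.7 m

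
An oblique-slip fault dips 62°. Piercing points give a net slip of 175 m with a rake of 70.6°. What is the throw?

dip-slip = net slip × sin(rake) = 175 m × sin(70.6°) = 165.1 m
throw = dip-slip × sin(dip) = 165.1 × sin(62°) = 146 m

146 m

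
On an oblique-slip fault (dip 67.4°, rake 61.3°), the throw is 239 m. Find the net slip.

295 m

dip-slip = throw / sin(dip) = 239 / sin(67.4°) = 258.9 m
net slip = dip-slip / sin(rake) = 258.9 / sin(61.3°) = 295 m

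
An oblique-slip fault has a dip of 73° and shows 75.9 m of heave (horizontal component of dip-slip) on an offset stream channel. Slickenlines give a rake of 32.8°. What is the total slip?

479 m

dip-slip = heave / cos(dip) = 75.9 / cos(73°) = 259.6 m
net slip = dip-slip / sin(rake) = 259.6 / sin(32.8°) = 479 m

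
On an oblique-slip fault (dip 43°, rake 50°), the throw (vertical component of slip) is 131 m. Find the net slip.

dip-slip = throw / sin(dip) = 131 / sin(43°) = 192.1 m
net slip = dip-slip / sin(rake) = 192.1 / sin(50°) = 251 m

251 m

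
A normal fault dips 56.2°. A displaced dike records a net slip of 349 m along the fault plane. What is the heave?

heave = dip-slip × cos(dip) = 349 m × cos(56.2°) = 194 m

194 m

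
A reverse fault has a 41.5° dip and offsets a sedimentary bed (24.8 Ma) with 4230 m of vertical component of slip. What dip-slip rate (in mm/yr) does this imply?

0.257 mm/yr

dip-slip = throw / sin(dip) = 4230 m / sin(41.5°) = 6384 m
rate = 6384 m / 24.8 Ma = 0.000257 m/yr = 0.257 mm/yr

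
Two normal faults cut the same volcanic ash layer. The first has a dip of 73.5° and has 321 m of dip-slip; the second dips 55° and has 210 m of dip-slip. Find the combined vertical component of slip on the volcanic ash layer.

throw_A = 321 × sin(73.5°) = 307.8 m
throw_B = 210 × sin(55°) = 172 m
total = 307.8 + 172 = 480 m

480 m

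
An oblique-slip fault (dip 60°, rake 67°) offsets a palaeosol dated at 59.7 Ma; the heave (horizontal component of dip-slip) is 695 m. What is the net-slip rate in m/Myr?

dip-slip = heave / cos(dip) = 695 / cos(60°) = 1390 m
net slip = dip-slip / sin(rake) = 1390 / sin(67°) = 1510 m
rate = 1510 m / 59.7 Ma = 0.0000253 m/yr = 25.3 m/Myr

25.3 m/Myr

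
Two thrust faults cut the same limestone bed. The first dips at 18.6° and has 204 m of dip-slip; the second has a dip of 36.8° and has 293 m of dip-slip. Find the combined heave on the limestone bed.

428 m

heave_A = 204 × cos(18.6°) = 193.3 m
heave_B = 293 × cos(36.8°) = 234.6 m
total = 193.3 + 234.6 = 428 m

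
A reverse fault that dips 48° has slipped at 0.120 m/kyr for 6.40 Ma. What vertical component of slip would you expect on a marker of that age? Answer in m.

571 m

dip-slip = rate × time = 0.120 m/kyr × 6.40 Ma = 768 m
throw = dip-slip × sin(dip) = 768 × sin(48°) = 571 m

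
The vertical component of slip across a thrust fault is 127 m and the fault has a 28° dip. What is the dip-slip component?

dip-slip = throw / sin(dip) = 127 / sin(28°) = 271 m

271 m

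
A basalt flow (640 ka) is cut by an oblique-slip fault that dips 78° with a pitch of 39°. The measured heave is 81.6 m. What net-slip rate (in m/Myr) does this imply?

974 m/Myr

dip-slip = heave / cos(dip) = 81.6 / cos(78°) = 392.5 m
net slip = dip-slip / sin(rake) = 392.5 / sin(39°) = 623.6 m
rate = 623.6 m / 640 ka = 0.000974 m/yr = 974 m/Myr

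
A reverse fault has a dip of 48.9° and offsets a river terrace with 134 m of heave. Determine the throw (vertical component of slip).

throw = heave × tan(dip) = 134 × tan(48.9°) = 154 m

154 m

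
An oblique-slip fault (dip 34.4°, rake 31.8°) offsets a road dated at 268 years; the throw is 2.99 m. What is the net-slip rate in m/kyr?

dip-slip = throw / sin(dip) = 2.99 / sin(34.4°) = 5.292 m
net slip = dip-slip / sin(rake) = 5.292 / sin(31.8°) = 10.04 m
rate = 10.04 m / 268 years = 0.0375 m/yr = 37.5 m/kyr

37.5 m/kyr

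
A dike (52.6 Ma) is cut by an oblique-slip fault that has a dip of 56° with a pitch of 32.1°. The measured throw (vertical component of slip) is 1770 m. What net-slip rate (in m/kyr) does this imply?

0.0764 m/kyr

dip-slip = throw / sin(dip) = 1770 / sin(56°) = 2135 m
net slip = dip-slip / sin(rake) = 2135 / sin(32.1°) = 4018 m
rate = 4018 m / 52.6 Ma = 0.0000764 m/yr = 0.0764 m/kyr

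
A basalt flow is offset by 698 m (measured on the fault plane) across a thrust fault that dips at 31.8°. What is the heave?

593 m

heave = dip-slip × cos(dip) = 698 m × cos(31.8°) = 593 m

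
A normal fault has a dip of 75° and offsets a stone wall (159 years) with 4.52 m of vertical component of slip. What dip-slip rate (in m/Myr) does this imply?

29400 m/Myr

dip-slip = throw / sin(dip) = 4.52 m / sin(75°) = 4.679 m
rate = 4.679 m / 159 years = 0.0294 m/yr = 29400 m/Myr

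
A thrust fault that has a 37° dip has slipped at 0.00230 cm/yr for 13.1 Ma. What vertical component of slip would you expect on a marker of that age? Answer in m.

dip-slip = rate × time = 0.00230 cm/yr × 13.1 Ma = 301.3 m
throw = dip-slip × sin(dip) = 301.3 × sin(37°) = 181 m

181 m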